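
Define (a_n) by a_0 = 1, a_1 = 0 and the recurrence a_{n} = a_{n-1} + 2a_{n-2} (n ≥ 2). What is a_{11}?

682

The ordinary generating function has denominator 1 - y - 2y^2.
Iterating the recurrence: a_0,…,a_{11} = 1, 0, 2, 2, 6, 10, 22, 42, 86, 170, 342, 682.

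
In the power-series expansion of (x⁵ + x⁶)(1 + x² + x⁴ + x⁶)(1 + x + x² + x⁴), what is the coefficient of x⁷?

3

(x⁵ + x⁶) has coefficients 0,0,0,0,0,1,1 for degrees 0…6.
(1 + x² + x⁴ + x⁶) has coefficients 1,0,1,0,1,0,1,0 for degrees 0…7.
Finally multiplying by (1 + x + x² + x⁴), the product of all factors after the first has coefficients 1,1,2,1,3,1,3,1 for degrees 0…7.
[x⁷] = 1·2 + 1·1 = 3.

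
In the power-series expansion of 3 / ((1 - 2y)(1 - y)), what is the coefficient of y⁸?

1533

The denominator gives the recurrence a_n = 3a_(n−1) − 2a_(n−2) for n ≥ 2; the numerator fixes a_0 = 3, a_1 = 9.
Iterating: 3, 9, 21, 45, 93, 189, 381, 765, 1533, so a_8 = 1533.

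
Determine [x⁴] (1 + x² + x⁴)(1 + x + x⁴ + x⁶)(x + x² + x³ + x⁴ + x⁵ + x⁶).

4

(1 + x² + x⁴) has coefficients 1,0,1,0,1 for degrees 0…4.
(1 + x + x⁴ + x⁶) has coefficients 1,1,0,0,1 for degrees 0…4.
Finally multiplying by (x + x² + x³ + x⁴ + x⁵ + x⁶), the product of all factors after the first has coefficients 0,1,2,2,2 for degrees 0…4.
[x⁴] = 1·2 + 1·2 + 1·0 = 4.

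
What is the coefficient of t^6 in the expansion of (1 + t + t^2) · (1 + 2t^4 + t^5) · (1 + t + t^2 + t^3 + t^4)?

(1 + t + t^2) has coefficients 1,1,1 for degrees 0…2.
(1 + 2t^4 + t^5) has coefficients 1,0,0,0,2,1,0 for degrees 0…6.
Finally multiplying by (1 + t + t^2 + t^3 + t^4), the product of all factors after the first has coefficients 1,1,1,1,3,3,3 for degrees 0…6.
[t^6] = 1·3 + 1·3 + 1·3 = 9.

9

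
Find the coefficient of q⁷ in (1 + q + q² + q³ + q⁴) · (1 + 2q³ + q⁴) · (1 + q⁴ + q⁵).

7

(1 + q + q² + q³ + q⁴) has coefficients 1,1,1,1,1 for degrees 0…4.
(1 + 2q³ + q⁴) has coefficients 1,0,0,2,1,0,0,0 for degrees 0…7.
Finally multiplying by (1 + q⁴ + q⁵), the product of all factors after the first has coefficients 1,0,0,2,2,1,0,2 for degrees 0…7.
[q⁷] = 1·2 + 1·0 + 1·1 + 1·2 + 1·2 = 7.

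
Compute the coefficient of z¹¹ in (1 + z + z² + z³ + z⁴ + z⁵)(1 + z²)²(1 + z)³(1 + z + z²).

29

(1 + z + z² + z³ + z⁴ + z⁵) has coefficients 1,1,1,1,1,1 for degrees 0…5.
(1 + z²)² has coefficients 1,0,2,0,1,0,0,0,0,0,0,0 for degrees 0…11.
Multiplying by (1 + z)³ gives running coefficients 1,3,5,7,7,5,3,1,0,0,0,0 for degrees 0…11.
Finally multiplying by (1 + z + z²), the product of all factors after the first has coefficients 1,4,9,15,19,19,15,9,4,1,0,0 for degrees 0…11.
[z¹¹] = 1·0 + 1·0 + 1·1 + 1·4 + 1·9 + 1·15 = 29.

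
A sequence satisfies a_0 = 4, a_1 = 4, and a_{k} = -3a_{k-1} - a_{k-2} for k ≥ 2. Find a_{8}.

The ordinary generating function has denominator 1 + 3x + x^2.
Iterating the recurrence: a_0,…,a_{8} = 4, 4, -16, 44, -116, 304, -796, 2084, -5456.

-5456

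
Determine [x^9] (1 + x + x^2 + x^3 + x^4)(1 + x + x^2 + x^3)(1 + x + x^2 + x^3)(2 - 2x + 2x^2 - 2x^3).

-12

(1 + x + x^2 + x^3 + x^4) has coefficients 1,1,1,1,1 for degrees 0…4.
(1 + x + x^2 + x^3) has coefficients 1,1,1,1,0,0,0,0,0,0 for degrees 0…9.
Multiplying by (1 + x + x^2 + x^3) gives running coefficients 1,2,3,4,3,2,1,0,0,0 for degrees 0…9.
Finally multiplying by (2 - 2x + 2x^2 - 2x^3), the product of all factors after the first has coefficients 2,2,4,4,0,0,-4,-4,-2,-2 for degrees 0…9.
[x^9] = 1·(-2) + 1·(-2) + 1·(-4) + 1·(-4) + 1·0 = -12.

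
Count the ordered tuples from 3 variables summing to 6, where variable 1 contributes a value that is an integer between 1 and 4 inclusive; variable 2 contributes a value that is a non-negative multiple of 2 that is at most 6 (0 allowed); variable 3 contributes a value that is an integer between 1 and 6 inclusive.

8

The generating function for the choices is (x + x^2 + x^3 + x^4)·(1 + x^2 + x^4 + x^6)·(x + x^2 + x^3 + x^4 + x^5 + x^6); the count is [x^6].
(x + x^2 + x^3 + x^4) has coefficients 0,1,1,1,1 for degrees 0…4.
(1 + x^2 + x^4 + x^6) has coefficients 1,0,1,0,1,0,1 for degrees 0…6.
Finally multiplying by (x + x^2 + x^3 + x^4 + x^5 + x^6), the product of all factors after the first has coefficients 0,1,1,2,2,3,3 for degrees 0…6.
[x^6] = 1·3 + 1·2 + 1·2 + 1·1 = 8.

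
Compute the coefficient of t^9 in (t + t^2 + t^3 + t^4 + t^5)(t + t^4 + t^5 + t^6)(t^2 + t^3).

(t + t^2 + t^3 + t^4 + t^5) has coefficients 0,1,1,1,1,1 for degrees 0…5.
(t + t^4 + t^5 + t^6) has coefficients 0,1,0,0,1,1,1,0,0,0 for degrees 0…9.
Finally multiplying by (t^2 + t^3), the product of all factors after the first has coefficients 0,0,0,1,1,0,1,2,2,1 for degrees 0…9.
[t^9] = 1·2 + 1·2 + 1·1 + 1·0 + 1·1 = 6.

6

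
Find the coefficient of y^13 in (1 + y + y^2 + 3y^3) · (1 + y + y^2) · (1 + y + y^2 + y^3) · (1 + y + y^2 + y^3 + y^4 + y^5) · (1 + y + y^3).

50

(1 + y + y^2 + 3y^3) has coefficients 1,1,1,3 for degrees 0…3.
(1 + y + y^2) has coefficients 1,1,1,0,0,0,0,0,0,0,0,0,0,0 for degrees 0…13.
Multiplying by (1 + y + y^2 + y^3) gives running coefficients 1,2,3,3,2,1,0,0,0,0,0,0,0,0 for degrees 0…13.
Multiplying by (1 + y + y^2 + y^3 + y^4 + y^5) gives running coefficients 1,3,6,9,11,12,11,9,6,3,1,0,0,0 for degrees 0…13.
Finally multiplying by (1 + y + y^3), the product of all factors after the first has coefficients 1,4,9,16,23,29,32,31,27,20,13,7,3,1 for degrees 0…13.
[y^13] = 1·1 + 1·3 + 1·7 + 3·13 = 50.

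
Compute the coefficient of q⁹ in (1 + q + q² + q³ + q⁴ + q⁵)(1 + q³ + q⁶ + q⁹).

2

(1 + q + q² + q³ + q⁴ + q⁵) has coefficients 1,1,1,1,1,1 for degrees 0…5.
(1 + q³ + q⁶ + q⁹) has coefficients 1,0,0,1,0,0,1,0,0,1 for degrees 0…9.
[q⁹] = 1·1 + 1·0 + 1·0 + 1·1 + 1·0 + 1·0 = 2.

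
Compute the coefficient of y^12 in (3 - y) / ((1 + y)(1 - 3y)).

The denominator gives the recurrence a_n = 2a_(n−1) + 3a_(n−2) for n ≥ 3; the numerator fixes a_0 = 3, a_1 = 5, a_2 = 19.
Iterating: 3, 5, 19, 53, 163, 485, 1459, 4373, 13123, 39365, 118099, 354293, 1062883, so a_12 = 1062883.

1062883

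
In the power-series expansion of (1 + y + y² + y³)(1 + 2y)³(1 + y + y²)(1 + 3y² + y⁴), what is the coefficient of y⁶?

(1 + y + y² + y³) has coefficients 1,1,1,1 for degrees 0…3.
(1 + 2y)³ has coefficients 1,6,12,8,0,0,0 for degrees 0…6.
Multiplying by (1 + y + y²) gives running coefficients 1,7,19,26,20,8,0 for degrees 0…6.
Finally multiplying by (1 + 3y² + y⁴), the product of all factors after the first has coefficients 1,7,22,47,78,93,79 for degrees 0…6.
[y⁶] = 1·79 + 1·93 + 1·78 + 1·47 = 297.

297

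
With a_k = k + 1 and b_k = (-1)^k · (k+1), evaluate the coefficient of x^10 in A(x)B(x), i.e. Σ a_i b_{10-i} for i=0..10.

6

This is [x^10] in the product of the two ordinary generating functions.
Σ = 1·11 + 2·(-10) + 3·9 + 4·(-8) + 5·7 + 6·(-6) + 7·5 + 8·(-4) + 9·3 + 10·(-2) + 11·1 = 6.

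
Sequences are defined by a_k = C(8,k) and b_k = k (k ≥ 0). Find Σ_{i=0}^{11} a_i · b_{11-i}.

Write out a_i and b_{11-i} for i = 0,…,11 and sum the products.
Σ = 1·11 + 8·10 + 28·9 + 56·8 + 70·7 + 56·6 + 28·5 + 8·4 + 1·3 + 0·2 + 0·1 + 0·0 = 1792.

1792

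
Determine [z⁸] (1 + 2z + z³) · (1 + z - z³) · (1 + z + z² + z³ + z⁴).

-2

(1 + 2z + z³) has coefficients 1,2,0,1 for degrees 0…3.
(1 + z - z³) has coefficients 1,1,0,-1,0,0,0,0,0 for degrees 0…8.
Finally multiplying by (1 + z + z² + z³ + z⁴), the product of all factors after the first has coefficients 1,2,2,1,1,0,-1,-1,0 for degrees 0…8.
[z⁸] = 1·0 + 2·(-1) + 1·0 = -2.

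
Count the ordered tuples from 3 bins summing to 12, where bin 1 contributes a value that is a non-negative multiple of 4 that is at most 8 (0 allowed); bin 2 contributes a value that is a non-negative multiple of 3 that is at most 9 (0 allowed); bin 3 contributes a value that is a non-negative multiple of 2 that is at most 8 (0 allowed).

4

The generating function for the choices is (1 + x⁴ + x⁸)·(1 + x³ + x⁶ + x⁹)·(1 + x² + x⁴ + x⁶ + x⁸); the count is [x¹²].
(1 + x⁴ + x⁸) has coefficients 1,0,0,0,1,0,0,0,1 for degrees 0…8.
(1 + x³ + x⁶ + x⁹) has coefficients 1,0,0,1,0,0,1,0,0,1,0,0,0 for degrees 0…12.
Finally multiplying by (1 + x² + x⁴ + x⁶ + x⁸), the product of all factors after the first has coefficients 1,0,1,1,1,1,2,1,2,2,1,2,1 for degrees 0…12.
[x¹²] = 1·1 + 1·2 + 1·1 = 4.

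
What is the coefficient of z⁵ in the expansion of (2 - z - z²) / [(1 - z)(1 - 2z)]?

The denominator gives the recurrence a_n = 3a_(n−1) − 2a_(n−2) for n ≥ 3; the numerator fixes a_0 = 2, a_1 = 5, a_2 = 10.
Iterating: 2, 5, 10, 20, 40, 80, so a_5 = 80.

80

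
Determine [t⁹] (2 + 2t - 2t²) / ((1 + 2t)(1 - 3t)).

28766

The denominator gives the recurrence a_n = a_(n−1) + 6a_(n−2) for n ≥ 3; the numerator fixes a_0 = 2, a_1 = 4, a_2 = 14.
Iterating: 2, 4, 14, 38, 122, 350, 1082, 3182, 9674, 28766, so a_9 = 28766.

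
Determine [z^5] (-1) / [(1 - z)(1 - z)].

The denominator gives the recurrence a_n = 2a_(n−1) − a_(n−2) for n ≥ 2; the numerator fixes a_0 = -1, a_1 = -2.
Iterating: -1, -2, -3, -4, -5, -6, so a_5 = -6.

-6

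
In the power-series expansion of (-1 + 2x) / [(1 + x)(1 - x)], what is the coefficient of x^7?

2

The denominator gives the recurrence a_n = a_(n−2) for n ≥ 3; the numerator fixes a_0 = -1, a_1 = 2, a_2 = -1.
Iterating: -1, 2, -1, 2, -1, 2, -1, 2, so a_7 = 2.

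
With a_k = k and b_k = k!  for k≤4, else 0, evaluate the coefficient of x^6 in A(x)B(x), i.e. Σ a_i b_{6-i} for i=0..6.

85

Write out a_i and b_{6-i} for i = 0,…,6 and sum the products.
Σ = 0·0 + 1·0 + 2·24 + 3·6 + 4·2 + 5·1 + 6·1 = 85.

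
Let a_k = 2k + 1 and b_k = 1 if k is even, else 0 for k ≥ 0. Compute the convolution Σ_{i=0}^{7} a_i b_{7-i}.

Write out a_i and b_{7-i} for i = 0,…,7 and sum the products.
Σ = 1·0 + 3·1 + 5·0 + 7·1 + 9·0 + 11·1 + 13·0 + 15·1 = 36.

36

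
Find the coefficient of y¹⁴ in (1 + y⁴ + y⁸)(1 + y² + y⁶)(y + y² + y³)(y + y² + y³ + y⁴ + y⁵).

11

(1 + y⁴ + y⁸) has coefficients 1,0,0,0,1,0,0,0,1 for degrees 0…8.
(1 + y² + y⁶) has coefficients 1,0,1,0,0,0,1,0,0,0,0,0,0,0,0 for degrees 0…14.
Multiplying by (y + y² + y³) gives running coefficients 0,1,1,2,1,1,0,1,1,1,0,0,0,0,0 for degrees 0…14.
Finally multiplying by (y + y² + y³ + y⁴ + y⁵), the product of all factors after the first has coefficients 0,0,1,2,4,5,6,5,5,4,4,3,3,2,1 for degrees 0…14.
[y¹⁴] = 1·1 + 1·4 + 1·6 = 11.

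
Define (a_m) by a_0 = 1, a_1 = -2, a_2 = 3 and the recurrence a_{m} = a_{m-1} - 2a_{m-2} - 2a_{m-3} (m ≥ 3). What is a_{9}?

The ordinary generating function has denominator 1 - y + 2y^2 + 2y^3.
Iterating the recurrence: a_0,…,a_{9} = 1, -2, 3, 5, 3, -13, -29, -9, 75, 151.

151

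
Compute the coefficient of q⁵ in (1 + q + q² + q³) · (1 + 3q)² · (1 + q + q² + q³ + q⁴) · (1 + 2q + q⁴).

181

(1 + q + q² + q³) has coefficients 1,1,1,1 for degrees 0…3.
(1 + 3q)² has coefficients 1,6,9,0,0,0 for degrees 0…5.
Multiplying by (1 + q + q² + q³ + q⁴) gives running coefficients 1,7,16,16,16,15 for degrees 0…5.
Finally multiplying by (1 + 2q + q⁴), the product of all factors after the first has coefficients 1,9,30,48,49,54 for degrees 0…5.
[q⁵] = 1·54 + 1·49 + 1·48 + 1·30 = 181.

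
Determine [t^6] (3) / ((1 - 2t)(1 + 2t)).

192

The denominator gives the recurrence a_n = 4a_(n−2) for n ≥ 3; the numerator fixes a_0 = 3, a_1 = 0, a_2 = 12.
Iterating: 3, 0, 12, 0, 48, 0, 192, so a_6 = 192.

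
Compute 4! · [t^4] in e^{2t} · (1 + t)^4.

The EGF product rule gives c_4 = Σ_{k_1+k_2=4} C(4; k_1,k_2) · ∏ g_i(k_i), where e^{2t} gives (2)^k; (1+t)^4 gives the falling factorial (4)_k.
g_1(k) for k = 0…4: 1, 2, 4, 8, 16.
g_2(k) for k = 0…4: 1, 4, 12, 24, 24.
c_4 = Σ_k C(4,k)·g_1(k)·g_2(4−k) = 1·1·24 + 4·2·24 + 6·4·12 + 4·8·4 + 1·16·1 = 24 + 192 + 288 + 128 + 16 = 648.

648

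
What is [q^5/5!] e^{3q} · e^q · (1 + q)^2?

4864

The EGF product rule gives c_5 = Σ_{k_1+k_2+k_3=5} C(5; k_1,k_2,k_3) · ∏ g_i(k_i), where e^{3q} gives (3)^k; e^q gives (1)^k; (1+q)^2 gives the falling factorial (2)_k.
g_1(k) for k = 0…5: 1, 3, 9, 27, 81, 243.
g_2(k) for k = 0…5: 1, 1, 1, 1, 1, 1.
g_3(k) for k = 0…5: 1, 2, 2, 0, 0, 0.
First combine the last two factors: h(k) = Σ_j C(k,j)·g_2(j)·g_3(k−j) for k = 0…5: 1, 3, 7, 13, 21, 31.
c_5 = Σ_k C(5,k)·g_1(k)·h(5−k) = 1·1·31 + 5·3·21 + 10·9·13 + 10·27·7 + 5·81·3 + 1·243·1 = 31 + 315 + 1170 + 1890 + 1215 + 243 = 4864.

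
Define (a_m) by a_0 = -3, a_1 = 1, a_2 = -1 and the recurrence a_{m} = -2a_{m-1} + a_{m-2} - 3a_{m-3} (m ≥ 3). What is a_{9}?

The ordinary generating function has denominator 1 + 2x - x^2 + 3x^3.
Iterating the recurrence: a_0,…,a_{9} = -3, 1, -1, 12, -28, 71, -206, 567, -1553, 4291.

4291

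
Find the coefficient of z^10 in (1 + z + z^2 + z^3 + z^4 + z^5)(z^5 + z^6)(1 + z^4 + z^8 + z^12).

(1 + z + z^2 + z^3 + z^4 + z^5) has coefficients 1,1,1,1,1,1 for degrees 0…5.
(z^5 + z^6) has coefficients 0,0,0,0,0,1,1,0,0,0,0 for degrees 0…10.
Finally multiplying by (1 + z^4 + z^8 + z^12), the product of all factors after the first has coefficients 0,0,0,0,0,1,1,0,0,1,1 for degrees 0…10.
[z^10] = 1·1 + 1·1 + 1·0 + 1·0 + 1·1 + 1·1 = 4.

4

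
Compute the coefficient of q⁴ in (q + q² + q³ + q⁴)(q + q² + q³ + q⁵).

3

(q + q² + q³ + q⁴) has coefficients 0,1,1,1,1 for degrees 0…4.
(q + q² + q³ + q⁵) has coefficients 0,1,1,1,0 for degrees 0…4.
[q⁴] = 1·1 + 1·1 + 1·1 + 1·0 = 3.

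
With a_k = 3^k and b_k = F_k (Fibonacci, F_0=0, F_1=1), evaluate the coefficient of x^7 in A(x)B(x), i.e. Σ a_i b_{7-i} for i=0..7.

1297

Write out a_i and b_{7-i} for i = 0,…,7 and sum the products.
Σ = 1·13 + 3·8 + 9·5 + 27·3 + 81·2 + 243·1 + 729·1 + 2187·0 = 1297.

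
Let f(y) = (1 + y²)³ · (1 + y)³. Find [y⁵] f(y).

(1 + y²)³ has coefficients 1,0,3,0,3,0 for degrees 0…5.
(1 + y)³ has coefficients 1,3,3,1,0,0 for degrees 0…5.
[y⁵] = 1·0 + 3·1 + 3·3 = 12.

12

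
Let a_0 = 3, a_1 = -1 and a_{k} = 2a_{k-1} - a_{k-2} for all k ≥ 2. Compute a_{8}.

The ordinary generating function has denominator 1 - 2z + z^2.
Iterating the recurrence: a_0,…,a_{8} = 3, -1, -5, -9, -13, -17, -21, -25, -29.

-29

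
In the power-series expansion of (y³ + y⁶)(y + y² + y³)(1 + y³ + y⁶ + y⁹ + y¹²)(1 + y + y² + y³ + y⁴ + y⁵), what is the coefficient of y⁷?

(y³ + y⁶) has coefficients 0,0,0,1,0,0,1 for degrees 0…6.
(y + y² + y³) has coefficients 0,1,1,1,0,0,0,0 for degrees 0…7.
Multiplying by (1 + y³ + y⁶ + y⁹ + y¹²) gives running coefficients 0,1,1,1,1,1,1,1 for degrees 0…7.
Finally multiplying by (1 + y + y² + y³ + y⁴ + y⁵), the product of all factors after the first has coefficients 0,1,2,3,4,5,6,6 for degrees 0…7.
[y⁷] = 1·4 + 1·1 = 5.

5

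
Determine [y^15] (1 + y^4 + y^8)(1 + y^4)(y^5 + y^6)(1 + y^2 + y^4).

(1 + y^4 + y^8) has coefficients 1,0,0,0,1,0,0,0,1 for degrees 0…8.
(1 + y^4) has coefficients 1,0,0,0,1,0,0,0,0,0,0,0,0,0,0,0 for degrees 0…15.
Multiplying by (y^5 + y^6) gives running coefficients 0,0,0,0,0,1,1,0,0,1,1,0,0,0,0,0 for degrees 0…15.
Finally multiplying by (1 + y^2 + y^4), the product of all factors after the first has coefficients 0,0,0,0,0,1,1,1,1,2,2,1,1,1,1,0 for degrees 0…15.
[y^15] = 1·0 + 1·1 + 1·1 = 2.

2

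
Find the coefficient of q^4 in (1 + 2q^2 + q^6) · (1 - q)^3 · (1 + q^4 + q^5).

7

(1 + 2q^2 + q^6) has coefficients 1,0,2,0,0 for degrees 0…4.
(1 - q)^3 has coefficients 1,-3,3,-1,0 for degrees 0…4.
Finally multiplying by (1 + q^4 + q^5), the product of all factors after the first has coefficients 1,-3,3,-1,1 for degrees 0…4.
[q^4] = 1·1 + 2·3 = 7.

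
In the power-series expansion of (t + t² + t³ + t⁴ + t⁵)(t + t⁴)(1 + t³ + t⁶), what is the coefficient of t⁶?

3

(t + t² + t³ + t⁴ + t⁵) has coefficients 0,1,1,1,1,1 for degrees 0…5.
(t + t⁴) has coefficients 0,1,0,0,1,0,0 for degrees 0…6.
Finally multiplying by (1 + t³ + t⁶), the product of all factors after the first has coefficients 0,1,0,0,2,0,0 for degrees 0…6.
[t⁶] = 1·0 + 1·2 + 1·0 + 1·0 + 1·1 = 3.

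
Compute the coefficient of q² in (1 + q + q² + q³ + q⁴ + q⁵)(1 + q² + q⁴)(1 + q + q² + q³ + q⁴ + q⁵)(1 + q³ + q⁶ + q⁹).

4

(1 + q + q² + q³ + q⁴ + q⁵) has coefficients 1,1,1 for degrees 0…2.
(1 + q² + q⁴) has coefficients 1,0,1 for degrees 0…2.
Multiplying by (1 + q + q² + q³ + q⁴ + q⁵) gives running coefficients 1,1,2 for degrees 0…2.
Finally multiplying by (1 + q³ + q⁶ + q⁹), the product of all factors after the first has coefficients 1,1,2 for degrees 0…2.
[q²] = 1·2 + 1·1 + 1·1 = 4.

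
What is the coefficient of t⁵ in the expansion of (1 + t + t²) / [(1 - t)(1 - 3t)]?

525

The denominator gives the recurrence a_n = 4a_(n−1) − 3a_(n−2) for n ≥ 3; the numerator fixes a_0 = 1, a_1 = 5, a_2 = 18.
Iterating: 1, 5, 18, 57, 174, 525, so a_5 = 525.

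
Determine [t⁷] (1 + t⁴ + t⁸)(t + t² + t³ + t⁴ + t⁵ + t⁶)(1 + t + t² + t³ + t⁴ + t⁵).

8

(1 + t⁴ + t⁸) has coefficients 1,0,0,0,1,0,0,0 for degrees 0…7.
(t + t² + t³ + t⁴ + t⁵ + t⁶) has coefficients 0,1,1,1,1,1,1,0 for degrees 0…7.
Finally multiplying by (1 + t + t² + t³ + t⁴ + t⁵), the product of all factors after the first has coefficients 0,1,2,3,4,5,6,5 for degrees 0…7.
[t⁷] = 1·5 + 1·3 = 8.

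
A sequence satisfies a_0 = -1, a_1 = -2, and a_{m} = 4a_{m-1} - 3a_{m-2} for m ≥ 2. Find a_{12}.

The ordinary generating function has denominator 1 - 4t + 3t^2.
Iterating the recurrence: a_0,…,a_{12} = -1, -2, -5, -14, -41, -122, -365, -1094, -3281, -9842, -29525, -88574, -265721.

-265721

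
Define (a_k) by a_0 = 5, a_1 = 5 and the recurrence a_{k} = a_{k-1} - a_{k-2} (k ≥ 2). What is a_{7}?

5

The ordinary generating function has denominator 1 - t + t^2.
Iterating the recurrence: a_0,…,a_{7} = 5, 5, 0, -5, -5, 0, 5, 5.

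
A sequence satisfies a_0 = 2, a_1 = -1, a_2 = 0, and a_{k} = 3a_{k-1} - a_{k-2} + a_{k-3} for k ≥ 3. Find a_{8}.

446

The ordinary generating function has denominator 1 - 3z + z^2 - z^3.
Iterating the recurrence: a_0,…,a_{8} = 2, -1, 0, 3, 8, 21, 58, 161, 446.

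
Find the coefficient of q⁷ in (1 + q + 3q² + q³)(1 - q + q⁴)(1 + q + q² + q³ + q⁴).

3

(1 + q + 3q² + q³) has coefficients 1,1,3,1 for degrees 0…3.
(1 - q + q⁴) has coefficients 1,-1,0,0,1,0,0,0 for degrees 0…7.
Finally multiplying by (1 + q + q² + q³ + q⁴), the product of all factors after the first has coefficients 1,0,0,0,1,0,1,1 for degrees 0…7.
[q⁷] = 1·1 + 1·1 + 3·0 + 1·1 = 3.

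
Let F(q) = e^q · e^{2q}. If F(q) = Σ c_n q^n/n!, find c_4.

The EGF product rule gives c_4 = Σ_{k_1+k_2=4} C(4; k_1,k_2) · ∏ g_i(k_i), where e^q gives (1)^k; e^{2q} gives (2)^k.
g_1(k) for k = 0…4: 1, 1, 1, 1, 1.
g_2(k) for k = 0…4: 1, 2, 4, 8, 16.
c_4 = Σ_k C(4,k)·g_1(k)·g_2(4−k) = 1·1·16 + 4·1·8 + 6·1·4 + 4·1·2 + 1·1·1 = 16 + 32 + 24 + 8 + 1 = 81.

81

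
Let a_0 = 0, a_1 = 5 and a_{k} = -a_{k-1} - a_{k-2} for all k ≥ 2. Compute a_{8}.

-5

The ordinary generating function has denominator 1 + x + x^2.
Iterating the recurrence: a_0,…,a_{8} = 0, 5, -5, 0, 5, -5, 0, 5, -5.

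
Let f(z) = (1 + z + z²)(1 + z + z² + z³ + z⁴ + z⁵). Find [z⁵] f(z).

(1 + z + z²) has coefficients 1,1,1 for degrees 0…2.
(1 + z + z² + z³ + z⁴ + z⁵) has coefficients 1,1,1,1,1,1 for degrees 0…5.
[z⁵] = 1·1 + 1·1 + 1·1 = 3.

3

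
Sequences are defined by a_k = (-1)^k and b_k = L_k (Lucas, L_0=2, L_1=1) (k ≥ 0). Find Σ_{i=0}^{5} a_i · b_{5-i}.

4

Write out a_i and b_{5-i} for i = 0,…,5 and sum the products.
Σ = 1·11 − 1·7 + 1·4 − 1·3 + 1·1 − 1·2 = 4.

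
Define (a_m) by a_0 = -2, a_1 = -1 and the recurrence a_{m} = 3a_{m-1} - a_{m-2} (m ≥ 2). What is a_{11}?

-4181

The ordinary generating function has denominator 1 - 3x + x^2.
Iterating the recurrence: a_0,…,a_{11} = -2, -1, -1, -2, -5, -13, -34, -89, -233, -610, -1597, -4181.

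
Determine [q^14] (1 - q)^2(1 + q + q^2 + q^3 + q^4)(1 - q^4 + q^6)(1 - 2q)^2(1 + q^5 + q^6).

13

(1 - q)^2 has coefficients 1,-2,1 for degrees 0…2.
(1 + q + q^2 + q^3 + q^4) has coefficients 1,1,1,1,1,0,0,0,0,0,0,0,0,0,0 for degrees 0…14.
Multiplying by (1 - q^4 + q^6) gives running coefficients 1,1,1,1,0,-1,0,0,0,1,1,0,0,0,0 for degrees 0…14.
Multiplying by (1 - 2q)^2 gives running coefficients 1,-3,1,1,0,3,4,-4,0,1,-3,0,4,0,0 for degrees 0…14.
Finally multiplying by (1 + q^5 + q^6), the product of all factors after the first has coefficients 1,-3,1,1,0,4,2,-6,2,2,0,7,4,-4,1 for degrees 0…14.
[q^14] = 1·1 − 2·(-4) + 1·4 = 13.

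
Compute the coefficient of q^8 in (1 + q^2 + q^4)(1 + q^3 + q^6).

(1 + q^2 + q^4) has coefficients 1,0,1,0,1 for degrees 0…4.
(1 + q^3 + q^6) has coefficients 1,0,0,1,0,0,1,0,0 for degrees 0…8.
[q^8] = 1·0 + 1·1 + 1·0 = 1.

1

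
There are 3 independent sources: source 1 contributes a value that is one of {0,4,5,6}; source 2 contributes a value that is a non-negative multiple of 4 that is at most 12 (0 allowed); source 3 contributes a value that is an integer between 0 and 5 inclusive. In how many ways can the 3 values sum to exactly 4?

3

The generating function for the choices is (1 + z^4 + z^5 + z^6)·(1 + z^4 + z^8 + z^12)·(1 + z + z^2 + z^3 + z^4 + z^5); the count is [z^4].
(1 + z^4 + z^5 + z^6) has coefficients 1,0,0,0,1 for degrees 0…4.
(1 + z^4 + z^8 + z^12) has coefficients 1,0,0,0,1 for degrees 0…4.
Finally multiplying by (1 + z + z^2 + z^3 + z^4 + z^5), the product of all factors after the first has coefficients 1,1,1,1,2 for degrees 0…4.
[z^4] = 1·2 + 1·1 = 3.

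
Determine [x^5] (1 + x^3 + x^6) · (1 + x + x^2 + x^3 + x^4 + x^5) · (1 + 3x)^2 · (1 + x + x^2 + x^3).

(1 + x^3 + x^6) has coefficients 1,0,0,1,0,0 for degrees 0…5.
(1 + x + x^2 + x^3 + x^4 + x^5) has coefficients 1,1,1,1,1,1 for degrees 0…5.
Multiplying by (1 + 3x)^2 gives running coefficients 1,7,16,16,16,16 for degrees 0…5.
Finally multiplying by (1 + x + x^2 + x^3), the product of all factors after the first has coefficients 1,8,24,40,55,64 for degrees 0…5.
[x^5] = 1·64 + 1·24 = 88.

88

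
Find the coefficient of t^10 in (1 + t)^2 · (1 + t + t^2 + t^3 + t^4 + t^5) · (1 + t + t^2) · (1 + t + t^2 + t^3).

(1 + t)^2 has coefficients 1,2,1 for degrees 0…2.
(1 + t + t^2 + t^3 + t^4 + t^5) has coefficients 1,1,1,1,1,1,0,0,0,0,0 for degrees 0…10.
Multiplying by (1 + t + t^2) gives running coefficients 1,2,3,3,3,3,2,1,0,0,0 for degrees 0…10.
Finally multiplying by (1 + t + t^2 + t^3), the product of all factors after the first has coefficients 1,3,6,9,11,12,11,9,6,3,1 for degrees 0…10.
[t^10] = 1·1 + 2·3 + 1·6 = 13.

13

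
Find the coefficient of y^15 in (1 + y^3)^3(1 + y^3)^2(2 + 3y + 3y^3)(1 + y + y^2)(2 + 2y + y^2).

(1 + y^3)^3 has coefficients 1,0,0,3,0,0,3,0,0,1 for degrees 0…9.
(1 + y^3)^2 has coefficients 1,0,0,2,0,0,1,0,0,0,0,0,0,0,0,0 for degrees 0…15.
Multiplying by (2 + 3y + 3y^3) gives running coefficients 2,3,0,7,6,0,8,3,0,3,0,0,0,0,0,0 for degrees 0…15.
Multiplying by (1 + y + y^2) gives running coefficients 2,5,5,10,13,13,14,11,11,6,3,3,0,0,0,0 for degrees 0…15.
Finally multiplying by (2 + 2y + y^2), the product of all factors after the first has coefficients 4,14,22,35,51,62,67,63,58,45,29,18,9,3,0,0 for degrees 0…15.
[y^15] = 1·0 + 3·9 + 3·45 + 1·67 = 229.

229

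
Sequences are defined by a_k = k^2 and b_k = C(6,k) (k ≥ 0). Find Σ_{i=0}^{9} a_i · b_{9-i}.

This is [x^9] in the product of the two ordinary generating functions.
Σ = 0·0 + 1·0 + 4·0 + 9·1 + 16·6 + 25·15 + 36·20 + 49·15 + 64·6 + 81·1 = 2400.

2400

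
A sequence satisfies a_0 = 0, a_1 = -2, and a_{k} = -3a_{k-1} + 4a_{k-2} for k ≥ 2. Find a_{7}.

-6554

The ordinary generating function has denominator 1 + 3t - 4t^2.
Iterating the recurrence: a_0,…,a_{7} = 0, -2, 6, -26, 102, -410, 1638, -6554.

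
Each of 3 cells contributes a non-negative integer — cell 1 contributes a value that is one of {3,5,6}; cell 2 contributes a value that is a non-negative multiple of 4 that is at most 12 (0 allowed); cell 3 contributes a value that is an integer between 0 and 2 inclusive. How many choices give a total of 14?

2

The generating function for the choices is (z³ + z⁵ + z⁶)·(1 + z⁴ + z⁸ + z¹²)·(1 + z + z²); the count is [z¹⁴].
(z³ + z⁵ + z⁶) has coefficients 0,0,0,1,0,1,1 for degrees 0…6.
(1 + z⁴ + z⁸ + z¹²) has coefficients 1,0,0,0,1,0,0,0,1,0,0,0,1,0,0 for degrees 0…14.
Finally multiplying by (1 + z + z²), the product of all factors after the first has coefficients 1,1,1,0,1,1,1,0,1,1,1,0,1,1,1 for degrees 0…14.
[z¹⁴] = 1·0 + 1·1 + 1·1 = 2.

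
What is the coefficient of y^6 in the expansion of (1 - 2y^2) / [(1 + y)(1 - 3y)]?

425

The denominator gives the recurrence a_n = 2a_(n−1) + 3a_(n−2) for n ≥ 3; the numerator fixes a_0 = 1, a_1 = 2, a_2 = 5.
Iterating: 1, 2, 5, 16, 47, 142, 425, so a_6 = 425.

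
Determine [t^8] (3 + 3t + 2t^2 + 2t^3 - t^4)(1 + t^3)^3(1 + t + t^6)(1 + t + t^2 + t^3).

76

(3 + 3t + 2t^2 + 2t^3 - t^4) has coefficients 3,3,2,2,-1 for degrees 0…4.
(1 + t^3)^3 has coefficients 1,0,0,3,0,0,3,0,0 for degrees 0…8.
Multiplying by (1 + t + t^6) gives running coefficients 1,1,0,3,3,0,4,3,0 for degrees 0…8.
Finally multiplying by (1 + t + t^2 + t^3), the product of all factors after the first has coefficients 1,2,2,5,7,6,10,10,7 for degrees 0…8.
[t^8] = 3·7 + 3·10 + 2·10 + 2·6 − 1·7 = 76.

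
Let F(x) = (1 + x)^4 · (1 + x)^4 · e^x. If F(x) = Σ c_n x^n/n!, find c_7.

The EGF product rule gives c_7 = Σ_{k_1+k_2+k_3=7} C(7; k_1,k_2,k_3) · ∏ g_i(k_i), where (1+x)^4 gives the falling factorial (4)_k; (1+x)^4 gives the falling factorial (4)_k; e^x gives (1)^k.
g_1(k) for k = 0…7: 1, 4, 12, 24, 24, 0, 0, 0.
g_2(k) for k = 0…7: 1, 4, 12, 24, 24, 0, 0, 0.
g_3(k) for k = 0…7: 1, 1, 1, 1, 1, 1, 1, 1.
First combine the last two factors: h(k) = Σ_j C(k,j)·g_2(j)·g_3(k−j) for k = 0…7: 1, 5, 21, 73, 209, 501, 1045, 1961.
c_7 = Σ_k C(7,k)·g_1(k)·h(7−k) = 1·1·1961 + 7·4·1045 + 21·12·501 + 35·24·209 + 35·24·73 = 1961 + 29260 + 126252 + 175560 + 61320 = 394353.

394353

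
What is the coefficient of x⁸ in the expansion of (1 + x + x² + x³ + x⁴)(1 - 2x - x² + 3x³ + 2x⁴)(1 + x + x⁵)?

(1 + x + x² + x³ + x⁴) has coefficients 1,1,1,1,1 for degrees 0…4.
(1 - 2x - x² + 3x³ + 2x⁴) has coefficients 1,-2,-1,3,2,0,0,0,0 for degrees 0…8.
Finally multiplying by (1 + x + x⁵), the product of all factors after the first has coefficients 1,-1,-3,2,5,3,-2,-1,3 for degrees 0…8.
[x⁸] = 1·3 + 1·(-1) + 1·(-2) + 1·3 + 1·5 = 8.

8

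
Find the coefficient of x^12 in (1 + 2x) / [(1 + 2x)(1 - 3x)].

531441

The denominator gives the recurrence a_n = a_(n−1) + 6a_(n−2) for n ≥ 3; the numerator fixes a_0 = 1, a_1 = 3, a_2 = 9.
Iterating: 1, 3, 9, 27, 81, 243, 729, 2187, 6561, 19683, 59049, 177147, 531441, so a_12 = 531441.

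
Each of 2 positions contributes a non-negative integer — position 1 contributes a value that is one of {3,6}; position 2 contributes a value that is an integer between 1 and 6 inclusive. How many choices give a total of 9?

2

The generating function for the choices is (z^3 + z^6)·(z + z^2 + z^3 + z^4 + z^5 + z^6); the count is [z^9].
(z^3 + z^6) has coefficients 0,0,0,1,0,0,1 for degrees 0…6.
(z + z^2 + z^3 + z^4 + z^5 + z^6) has coefficients 0,1,1,1,1,1,1,0,0,0 for degrees 0…9.
[z^9] = 1·1 + 1·1 = 2.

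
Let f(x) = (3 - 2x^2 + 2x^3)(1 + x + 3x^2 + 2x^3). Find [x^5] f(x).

(3 - 2x^2 + 2x^3) has coefficients 3,0,-2,2 for degrees 0…3.
(1 + x + 3x^2 + 2x^3) has coefficients 1,1,3,2,0,0 for degrees 0…5.
[x^5] = 3·0 − 2·2 + 2·3 = 2.

2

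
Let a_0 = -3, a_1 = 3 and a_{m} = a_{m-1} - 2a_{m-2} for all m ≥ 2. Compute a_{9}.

The ordinary generating function has denominator 1 - x + 2x^2.
Iterating the recurrence: a_0,…,a_{9} = -3, 3, 9, 3, -15, -21, 9, 51, 33, -69.

-69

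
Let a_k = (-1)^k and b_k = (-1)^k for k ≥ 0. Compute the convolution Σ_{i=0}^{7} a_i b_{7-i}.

The convolution is the x^7 coefficient of A(x)B(x).
Σ = 1·(-1) − 1·1 + 1·(-1) − 1·1 + 1·(-1) − 1·1 + 1·(-1) − 1·1 = -8.

-8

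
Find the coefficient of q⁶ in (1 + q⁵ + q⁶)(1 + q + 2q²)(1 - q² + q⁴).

(1 + q⁵ + q⁶) has coefficients 1,0,0,0,0,1,1 for degrees 0…6.
(1 + q + 2q²) has coefficients 1,1,2,0,0,0,0 for degrees 0…6.
Finally multiplying by (1 - q² + q⁴), the product of all factors after the first has coefficients 1,1,1,-1,-1,1,2 for degrees 0…6.
[q⁶] = 1·2 + 1·1 + 1·1 = 4.

4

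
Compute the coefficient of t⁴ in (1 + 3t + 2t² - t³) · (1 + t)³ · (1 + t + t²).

(1 + 3t + 2t² - t³) has coefficients 1,3,2,-1 for degrees 0…3.
(1 + t)³ has coefficients 1,3,3,1,0 for degrees 0…4.
Finally multiplying by (1 + t + t²), the product of all factors after the first has coefficients 1,4,7,7,4 for degrees 0…4.
[t⁴] = 1·4 + 3·7 + 2·7 − 1·4 = 35.

35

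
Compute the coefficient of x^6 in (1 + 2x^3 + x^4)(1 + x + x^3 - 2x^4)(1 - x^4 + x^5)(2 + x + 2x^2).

(1 + 2x^3 + x^4) has coefficients 1,0,0,2,1 for degrees 0…4.
(1 + x + x^3 - 2x^4) has coefficients 1,1,0,1,-2,0,0 for degrees 0…6.
Multiplying by (1 - x^4 + x^5) gives running coefficients 1,1,0,1,-3,0,1 for degrees 0…6.
Finally multiplying by (2 + x + 2x^2), the product of all factors after the first has coefficients 2,3,3,4,-5,-1,-4 for degrees 0…6.
[x^6] = 1·(-4) + 2·4 + 1·3 = 7.

7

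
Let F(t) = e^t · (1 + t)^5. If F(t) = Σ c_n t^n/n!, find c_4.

The EGF product rule gives c_4 = Σ_{k_1+k_2=4} C(4; k_1,k_2) · ∏ g_i(k_i), where e^t gives (1)^k; (1+t)^5 gives the falling factorial (5)_k.
g_1(k) for k = 0…4: 1, 1, 1, 1, 1.
g_2(k) for k = 0…4: 1, 5, 20, 60, 120.
c_4 = Σ_k C(4,k)·g_1(k)·g_2(4−k) = 1·1·120 + 4·1·60 + 6·1·20 + 4·1·5 + 1·1·1 = 120 + 240 + 120 + 20 + 1 = 501.

501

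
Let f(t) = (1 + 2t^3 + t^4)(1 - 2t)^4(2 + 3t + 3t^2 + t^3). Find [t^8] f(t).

(1 + 2t^3 + t^4) has coefficients 1,0,0,2,1 for degrees 0…4.
(1 - 2t)^4 has coefficients 1,-8,24,-32,16,0,0,0,0 for degrees 0…8.
Finally multiplying by (2 + 3t + 3t^2 + t^3), the product of all factors after the first has coefficients 2,-13,27,-15,0,-24,16,16,0 for degrees 0…8.
[t^8] = 1·0 + 2·(-24) + 1·0 = -48.

-48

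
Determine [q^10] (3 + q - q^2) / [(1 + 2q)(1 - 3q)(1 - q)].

171856

Partial fractions give a closed form: a_n = (3/5)·(-2)^n + (29/10)·3^n + (-1/2)·1^n.
At n = 10: a_10 = 171856.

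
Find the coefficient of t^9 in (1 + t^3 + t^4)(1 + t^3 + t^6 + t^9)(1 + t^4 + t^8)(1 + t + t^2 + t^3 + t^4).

(1 + t^3 + t^4) has coefficients 1,0,0,1,1 for degrees 0…4.
(1 + t^3 + t^6 + t^9) has coefficients 1,0,0,1,0,0,1,0,0,1 for degrees 0…9.
Multiplying by (1 + t^4 + t^8) gives running coefficients 1,0,0,1,1,0,1,1,1,1 for degrees 0…9.
Finally multiplying by (1 + t + t^2 + t^3 + t^4), the product of all factors after the first has coefficients 1,1,1,2,3,2,3,4,4,4 for degrees 0…9.
[t^9] = 1·4 + 1·3 + 1·2 = 9.

9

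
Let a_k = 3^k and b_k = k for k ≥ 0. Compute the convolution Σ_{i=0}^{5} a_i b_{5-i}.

179

This is [x^5] in the product of the two ordinary generating functions.
Σ = 1·5 + 3·4 + 9·3 + 27·2 + 81·1 + 243·0 = 179.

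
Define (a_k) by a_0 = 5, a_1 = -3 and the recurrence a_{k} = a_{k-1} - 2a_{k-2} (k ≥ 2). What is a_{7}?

-71

The ordinary generating function has denominator 1 - t + 2t^2.
Iterating the recurrence: a_0,…,a_{7} = 5, -3, -13, -7, 19, 33, -5, -71.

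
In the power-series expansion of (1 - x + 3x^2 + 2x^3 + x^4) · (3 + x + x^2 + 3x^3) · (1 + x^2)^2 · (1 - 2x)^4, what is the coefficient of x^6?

410

(1 - x + 3x^2 + 2x^3 + x^4) has coefficients 1,-1,3,2,1 for degrees 0…4.
(3 + x + x^2 + 3x^3) has coefficients 3,1,1,3,0,0,0 for degrees 0…6.
Multiplying by (1 + x^2)^2 gives running coefficients 3,1,7,5,5,7,1 for degrees 0…6.
Finally multiplying by (1 - 2x)^4, the product of all factors after the first has coefficients 3,-23,71,-123,149,-121,17 for degrees 0…6.
[x^6] = 1·17 − 1·(-121) + 3·149 + 2·(-123) + 1·71 = 410.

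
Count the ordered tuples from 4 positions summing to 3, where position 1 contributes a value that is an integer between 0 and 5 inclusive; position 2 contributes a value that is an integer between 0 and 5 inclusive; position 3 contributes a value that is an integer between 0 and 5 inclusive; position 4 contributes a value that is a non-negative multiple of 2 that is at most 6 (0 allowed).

The generating function for the choices is (1 + q + q^2 + q^3 + q^4 + q^5)·(1 + q + q^2 + q^3 + q^4 + q^5)·(1 + q + q^2 + q^3 + q^4 + q^5)·(1 + q^2 + q^4 + q^6); the count is [q^3].
(1 + q + q^2 + q^3 + q^4 + q^5) has coefficients 1,1,1,1 for degrees 0…3.
(1 + q + q^2 + q^3 + q^4 + q^5) has coefficients 1,1,1,1 for degrees 0…3.
Multiplying by (1 + q + q^2 + q^3 + q^4 + q^5) gives running coefficients 1,2,3,4 for degrees 0…3.
Finally multiplying by (1 + q^2 + q^4 + q^6), the product of all factors after the first has coefficients 1,2,4,6 for degrees 0…3.
[q^3] = 1·6 + 1·4 + 1·2 + 1·1 = 13.

13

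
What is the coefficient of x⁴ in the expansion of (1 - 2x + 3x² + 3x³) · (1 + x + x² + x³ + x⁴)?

(1 - 2x + 3x² + 3x³) has coefficients 1,-2,3,3 for degrees 0…3.
(1 + x + x² + x³ + x⁴) has coefficients 1,1,1,1,1 for degrees 0…4.
[x⁴] = 1·1 − 2·1 + 3·1 + 3·1 = 5.

5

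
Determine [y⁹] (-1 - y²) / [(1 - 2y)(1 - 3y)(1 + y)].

The denominator gives the recurrence a_n = 4a_(n−1) − a_(n−2) − 6a_(n−3) for n ≥ 3; the numerator fixes a_0 = -1, a_1 = -4, a_2 = -16.
Iterating: -1, -4, -16, -54, -176, -554, -1716, -5254, -15976, -48354, so a_9 = -48354.

-48354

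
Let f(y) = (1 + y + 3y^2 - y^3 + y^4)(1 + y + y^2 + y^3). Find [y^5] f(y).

3

(1 + y + 3y^2 - y^3 + y^4) has coefficients 1,1,3,-1,1 for degrees 0…4.
(1 + y + y^2 + y^3) has coefficients 1,1,1,1,0,0 for degrees 0…5.
[y^5] = 1·0 + 1·0 + 3·1 − 1·1 + 1·1 = 3.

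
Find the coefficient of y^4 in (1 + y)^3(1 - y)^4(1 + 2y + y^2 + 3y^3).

(1 + y)^3 has coefficients 1,3,3,1 for degrees 0…3.
(1 - y)^4 has coefficients 1,-4,6,-4,1 for degrees 0…4.
Finally multiplying by (1 + 2y + y^2 + 3y^3), the product of all factors after the first has coefficients 1,-2,-1,7,-13 for degrees 0…4.
[y^4] = 1·(-13) + 3·7 + 3·(-1) + 1·(-2) = 3.

3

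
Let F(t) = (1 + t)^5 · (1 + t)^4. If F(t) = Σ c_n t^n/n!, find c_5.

15120

The EGF product rule gives c_5 = Σ_{k_1+k_2=5} C(5; k_1,k_2) · ∏ g_i(k_i), where (1+t)^5 gives the falling factorial (5)_k; (1+t)^4 gives the falling factorial (4)_k.
g_1(k) for k = 0…5: 1, 5, 20, 60, 120, 120.
g_2(k) for k = 0…5: 1, 4, 12, 24, 24, 0.
c_5 = Σ_k C(5,k)·g_1(k)·g_2(5−k) = 5·5·24 + 10·20·24 + 10·60·12 + 5·120·4 + 1·120·1 = 600 + 4800 + 7200 + 2400 + 120 = 15120.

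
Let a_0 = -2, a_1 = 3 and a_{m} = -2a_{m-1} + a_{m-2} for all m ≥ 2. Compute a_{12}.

-53062

The ordinary generating function has denominator 1 + 2y - y^2.
Iterating the recurrence: a_0,…,a_{12} = -2, 3, -8, 19, -46, 111, -268, 647, -1562, 3771, -9104, 21979, -53062.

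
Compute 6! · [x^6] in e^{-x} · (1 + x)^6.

-185

The EGF product rule gives c_6 = Σ_{k_1+k_2=6} C(6; k_1,k_2) · ∏ g_i(k_i), where e^{-x} gives (-1)^k; (1+x)^6 gives the falling factorial (6)_k.
g_1(k) for k = 0…6: 1, -1, 1, -1, 1, -1, 1.
g_2(k) for k = 0…6: 1, 6, 30, 120, 360, 720, 720.
c_6 = Σ_k C(6,k)·g_1(k)·g_2(6−k) = 1·1·720 + 6·(-1)·720 + 15·1·360 + 20·(-1)·120 + 15·1·30 + 6·(-1)·6 + 1·1·1 = 720 − 4320 + 5400 − 2400 + 450 − 36 + 1 = -185.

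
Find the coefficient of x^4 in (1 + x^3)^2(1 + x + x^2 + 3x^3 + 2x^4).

(1 + x^3)^2 has coefficients 1,0,0,2,0 for degrees 0…4.
(1 + x + x^2 + 3x^3 + 2x^4) has coefficients 1,1,1,3,2 for degrees 0…4.
[x^4] = 1·2 + 2·1 = 4.

4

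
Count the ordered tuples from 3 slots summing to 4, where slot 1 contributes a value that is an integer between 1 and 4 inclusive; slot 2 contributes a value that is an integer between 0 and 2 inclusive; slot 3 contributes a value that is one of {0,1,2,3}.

The generating function for the choices is (t + t^2 + t^3 + t^4)·(1 + t + t^2)·(1 + t + t^2 + t^3); the count is [t^4].
(t + t^2 + t^3 + t^4) has coefficients 0,1,1,1,1 for degrees 0…4.
(1 + t + t^2) has coefficients 1,1,1,0,0 for degrees 0…4.
Finally multiplying by (1 + t + t^2 + t^3), the product of all factors after the first has coefficients 1,2,3,3,2 for degrees 0…4.
[t^4] = 1·3 + 1·3 + 1·2 + 1·1 = 9.

9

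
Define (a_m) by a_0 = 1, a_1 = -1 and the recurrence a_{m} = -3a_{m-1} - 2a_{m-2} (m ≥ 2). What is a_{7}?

The ordinary generating function has denominator 1 + 3z + 2z^2.
Iterating the recurrence: a_0,…,a_{7} = 1, -1, 1, -1, 1, -1, 1, -1.

-1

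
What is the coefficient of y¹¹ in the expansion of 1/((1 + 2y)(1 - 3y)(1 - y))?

158886

Partial fractions give a closed form: a_n = (4/15)·(-2)^n + (9/10)·3^n + (-1/6)·1^n.
At n = 11: a_11 = 158886.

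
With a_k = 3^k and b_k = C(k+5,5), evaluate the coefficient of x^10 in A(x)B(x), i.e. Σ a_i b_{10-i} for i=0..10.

This is [x^10] in the product of the two ordinary generating functions.
Σ = 1·3003 + 3·2002 + 9·1287 + 27·792 + 81·462 + 243·252 + 729·126 + 2187·56 + 6561·21 + 19683·6 + 59049·1 = 669888.

669888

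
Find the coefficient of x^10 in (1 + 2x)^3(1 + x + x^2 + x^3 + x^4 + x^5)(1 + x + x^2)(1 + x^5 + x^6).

162

(1 + 2x)^3 has coefficients 1,6,12,8 for degrees 0…3.
(1 + x + x^2 + x^3 + x^4 + x^5) has coefficients 1,1,1,1,1,1,0,0,0,0,0 for degrees 0…10.
Multiplying by (1 + x + x^2) gives running coefficients 1,2,3,3,3,3,2,1,0,0,0 for degrees 0…10.
Finally multiplying by (1 + x^5 + x^6), the product of all factors after the first has coefficients 1,2,3,3,3,4,5,6,6,6,6 for degrees 0…10.
[x^10] = 1·6 + 6·6 + 12·6 + 8·6 = 162.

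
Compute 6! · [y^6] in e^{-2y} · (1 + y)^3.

-32

The EGF product rule gives c_6 = Σ_{k_1+k_2=6} C(6; k_1,k_2) · ∏ g_i(k_i), where e^{-2y} gives (-2)^k; (1+y)^3 gives the falling factorial (3)_k.
g_1(k) for k = 0…6: 1, -2, 4, -8, 16, -32, 64.
g_2(k) for k = 0…6: 1, 3, 6, 6, 0, 0, 0.
c_6 = Σ_k C(6,k)·g_1(k)·g_2(6−k) = 20·(-8)·6 + 15·16·6 + 6·(-32)·3 + 1·64·1 = −960 + 1440 − 576 + 64 = -32.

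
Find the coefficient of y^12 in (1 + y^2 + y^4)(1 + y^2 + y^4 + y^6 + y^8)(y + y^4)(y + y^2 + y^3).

(1 + y^2 + y^4) has coefficients 1,0,1,0,1 for degrees 0…4.
(1 + y^2 + y^4 + y^6 + y^8) has coefficients 1,0,1,0,1,0,1,0,1,0,0,0,0 for degrees 0…12.
Multiplying by (y + y^4) gives running coefficients 0,1,0,1,1,1,1,1,1,1,1,0,1 for degrees 0…12.
Finally multiplying by (y + y^2 + y^3), the product of all factors after the first has coefficients 0,0,1,1,2,2,3,3,3,3,3,3,2 for degrees 0…12.
[y^12] = 1·2 + 1·3 + 1·3 = 8.

8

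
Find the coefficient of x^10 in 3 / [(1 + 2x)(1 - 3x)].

Partial fractions give a closed form: a_n = (6/5)·(-2)^n + (9/5)·3^n.
At n = 10: a_10 = 107517.

107517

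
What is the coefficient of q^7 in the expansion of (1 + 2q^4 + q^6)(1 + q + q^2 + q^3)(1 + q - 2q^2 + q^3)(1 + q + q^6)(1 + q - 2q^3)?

8

(1 + 2q^4 + q^6) has coefficients 1,0,0,0,2,0,1 for degrees 0…6.
(1 + q + q^2 + q^3) has coefficients 1,1,1,1,0,0,0,0 for degrees 0…7.
Multiplying by (1 + q - 2q^2 + q^3) gives running coefficients 1,2,0,1,0,-1,1,0 for degrees 0…7.
Multiplying by (1 + q + q^6) gives running coefficients 1,3,2,1,1,-1,1,3 for degrees 0…7.
Finally multiplying by (1 + q - 2q^3), the product of all factors after the first has coefficients 1,4,5,1,-4,-4,-2,2 for degrees 0…7.
[q^7] = 1·2 + 2·1 + 1·4 = 8.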